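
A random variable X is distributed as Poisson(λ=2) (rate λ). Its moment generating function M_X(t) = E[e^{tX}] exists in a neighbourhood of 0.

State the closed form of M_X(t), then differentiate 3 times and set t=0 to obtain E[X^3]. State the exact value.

M_X(t) = e^(2*e^(t) - 2)
D^3[M](t) = (8*e^(3*t)*e^(2*e^(t)) + 12*e^(2*t)*e^(2*e^(t)) + 2*e^(t)*e^(2*e^(t)))*e^(-2)

E[X^3] = D^3[M](0) = 22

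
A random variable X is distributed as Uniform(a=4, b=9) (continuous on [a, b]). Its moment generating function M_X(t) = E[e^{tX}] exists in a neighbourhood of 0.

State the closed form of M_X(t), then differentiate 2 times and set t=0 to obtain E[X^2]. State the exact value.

M_X(t) = (e^(9*t) - e^(4*t))/(5*t)
M^(2)(t) = (81*t^2*e^(9*t) - 16*t^2*e^(4*t) - 18*t*e^(9*t) + 8*t*e^(4*t) + 2*e^(9*t) - 2*e^(4*t))/(5*t^3)

E[X^2] = M^(2)(0) = 133/3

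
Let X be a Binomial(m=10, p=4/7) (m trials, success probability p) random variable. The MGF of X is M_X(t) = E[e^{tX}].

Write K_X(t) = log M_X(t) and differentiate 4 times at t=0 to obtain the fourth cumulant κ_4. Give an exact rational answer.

M_X(t) = (4*e^(t)/7 + 3/7)^10
K_X(t) = log M_X(t) = 10*log(4*e^(t)/7 + 3/7)
K′(t) = 40*e^(t)/(4*e^(t) + 3)
K′′(t) = 120*e^(t)/(16*e^(2*t) + 24*e^(t) + 9)
K′′′(t) = (-480*e^(2*t) + 360*e^(t))/(64*e^(3*t) + 144*e^(2*t) + 108*e^(t) + 27)
K′′′′(t) = (1920*e^(3*t) - 5760*e^(2*t) + 1080*e^(t))/(256*e^(4*t) + 768*e^(3*t) + 864*e^(2*t) + 432*e^(t) + 81)

κ_4 = K′′′′(0) = -2760/2401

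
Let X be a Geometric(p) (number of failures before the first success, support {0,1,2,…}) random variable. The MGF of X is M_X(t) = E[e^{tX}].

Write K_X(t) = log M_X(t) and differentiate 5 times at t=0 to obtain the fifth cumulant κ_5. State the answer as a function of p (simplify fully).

M_X(t) = p/(-(1 - p)*e^(t) + 1)
K_X(t) = log M_X(t) = log(p) - log(-(1 - p)*e^(t) + 1)
K′(t) = (-p*e^(t) + e^(t))/(p*e^(t) - e^(t) + 1)
K′′(t) = (-p*e^(t) + e^(t))/(p^2*e^(2*t) - 2*p*e^(2*t) + 2*p*e^(t) + e^(2*t) - 2*e^(t) + 1)

κ_5 = K′′′′′(0) = (p^4 - 15*p^3 + 50*p^2 - 60*p + 24)/p^5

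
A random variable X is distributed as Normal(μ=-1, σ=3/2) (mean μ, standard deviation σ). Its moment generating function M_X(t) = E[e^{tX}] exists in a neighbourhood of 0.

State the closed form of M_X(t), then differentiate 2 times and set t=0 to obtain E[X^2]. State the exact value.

E[X^2] = D^2[M](0) = 13/4

M_X(t) = e^(9*t^2/8 - t)
D^2[M](t) = (81*t^2*e^(9*t^2/8) - 72*t*e^(9*t^2/8) + 52*e^(9*t^2/8))*e^(-t)/16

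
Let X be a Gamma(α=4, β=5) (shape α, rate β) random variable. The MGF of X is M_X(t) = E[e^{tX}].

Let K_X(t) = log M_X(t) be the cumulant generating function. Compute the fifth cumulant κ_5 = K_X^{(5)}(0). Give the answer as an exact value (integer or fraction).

M_X(t) = 625/(5 - t)^4
K_X(t) = log M_X(t) = -4*log(5 - t) + 4*log(5)
dK/dt = -4/(t - 5)
d^2K/dt^2 = 4/(t^2 - 10*t + 25)
d^3K/dt^3 = -8/(t^3 - 15*t^2 + 75*t - 125)
d^4K/dt^4 = 24/(t^4 - 20*t^3 + 150*t^2 - 500*t + 625)
d^5K/dt^5 = -96/(t^5 - 25*t^4 + 250*t^3 - 1250*t^2 + 3125*t - 3125)

κ_5 = d^5K/dt^5 |_{t=0} = 96/3125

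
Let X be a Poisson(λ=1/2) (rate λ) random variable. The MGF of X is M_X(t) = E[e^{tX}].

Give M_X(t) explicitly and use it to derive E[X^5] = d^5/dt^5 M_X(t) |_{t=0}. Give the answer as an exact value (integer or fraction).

M_X(t) = e^(e^(t)/2 - 1/2)
M′(t) = e^(-1/2)*e^(t)*e^(e^(t)/2)/2
M′′(t) = (e^(2*t)*e^(e^(t)/2) + 2*e^(t)*e^(e^(t)/2))*e^(-1/2)/4
M′′′(t) = (e^(3*t)*e^(e^(t)/2) + 6*e^(2*t)*e^(e^(t)/2) + 4*e^(t)*e^(e^(t)/2))*e^(-1/2)/8
M′′′′(t) = (e^(4*t)*e^(e^(t)/2) + 12*e^(3*t)*e^(e^(t)/2) + 28*e^(2*t)*e^(e^(t)/2) + 8*e^(t)*e^(e^(t)/2))*e^(-1/2)/16
M′′′′′(t) = (e^(5*t)*e^(e^(t)/2) + 20*e^(4*t)*e^(e^(t)/2) + 100*e^(3*t)*e^(e^(t)/2) + 120*e^(2*t)*e^(e^(t)/2) + 16*e^(t)*e^(e^(t)/2))*e^(-1/2)/32

E[X^5] = M′′′′′(0) = 257/32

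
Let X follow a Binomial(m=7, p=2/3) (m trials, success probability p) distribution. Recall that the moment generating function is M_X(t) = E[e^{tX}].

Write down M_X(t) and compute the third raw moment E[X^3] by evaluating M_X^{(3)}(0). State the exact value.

M_X(t) = (2*e^(t)/3 + 1/3)^7
M′(t) = 896*e^(7*t)/2187 + 896*e^(6*t)/729 + 1120*e^(5*t)/729 + 2240*e^(4*t)/2187 + 280*e^(3*t)/729 + 56*e^(2*t)/729 + 14*e^(t)/2187
M′′(t) = 6272*e^(7*t)/2187 + 1792*e^(6*t)/243 + 5600*e^(5*t)/729 + 8960*e^(4*t)/2187 + 280*e^(3*t)/243 + 112*e^(2*t)/729 + 14*e^(t)/2187
M′′′(t) = 43904*e^(7*t)/2187 + 3584*e^(6*t)/81 + 28000*e^(5*t)/729 + 35840*e^(4*t)/2187 + 280*e^(3*t)/81 + 224*e^(2*t)/729 + 14*e^(t)/2187

E[X^3] = M′′′(0) = 1106/9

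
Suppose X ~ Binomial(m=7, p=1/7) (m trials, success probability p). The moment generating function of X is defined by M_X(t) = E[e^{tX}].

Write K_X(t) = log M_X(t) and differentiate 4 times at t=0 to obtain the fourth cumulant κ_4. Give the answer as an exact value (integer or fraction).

κ_4 = d^4K/dt^4 |_{t=0} = 78/343

M_X(t) = (e^(t)/7 + 6/7)^7
K_X(t) = log M_X(t) = 7*log(e^(t)/7 + 6/7)
dK/dt = 7*e^(t)/(e^(t) + 6)
d^2K/dt^2 = 42*e^(t)/(e^(2*t) + 12*e^(t) + 36)
d^3K/dt^3 = (-42*e^(2*t) + 252*e^(t))/(e^(3*t) + 18*e^(2*t) + 108*e^(t) + 216)
d^4K/dt^4 = (42*e^(3*t) - 1008*e^(2*t) + 1512*e^(t))/(e^(4*t) + 24*e^(3*t) + 216*e^(2*t) + 864*e^(t) + 1296)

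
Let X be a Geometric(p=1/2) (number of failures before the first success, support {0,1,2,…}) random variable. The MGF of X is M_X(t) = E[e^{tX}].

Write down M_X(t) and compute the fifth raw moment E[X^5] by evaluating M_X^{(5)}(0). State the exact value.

E[X^5] = d^5M/dt^5 |_{t=0} = 541

M_X(t) = 1/(2*(1 - e^(t)/2))
dM/dt = e^(t)/(e^(2*t) - 4*e^(t) + 4)
d^2M/dt^2 = (-e^(2*t) - 2*e^(t))/(e^(3*t) - 6*e^(2*t) + 12*e^(t) - 8)
d^3M/dt^3 = (e^(3*t) + 8*e^(2*t) + 4*e^(t))/(e^(4*t) - 8*e^(3*t) + 24*e^(2*t) - 32*e^(t) + 16)
d^4M/dt^4 = (-e^(4*t) - 22*e^(3*t) - 44*e^(2*t) - 8*e^(t))/(e^(5*t) - 10*e^(4*t) + 40*e^(3*t) - 80*e^(2*t) + 80*e^(t) - 32)
d^5M/dt^5 = (e^(5*t) + 52*e^(4*t) + 264*e^(3*t) + 208*e^(2*t) + 16*e^(t))/(e^(6*t) - 12*e^(5*t) + 60*e^(4*t) - 160*e^(3*t) + 240*e^(2*t) - 192*e^(t) + 64)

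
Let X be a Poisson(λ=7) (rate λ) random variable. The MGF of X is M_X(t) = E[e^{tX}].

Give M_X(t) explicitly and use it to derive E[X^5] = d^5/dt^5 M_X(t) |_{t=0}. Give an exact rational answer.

M_X(t) = e^(7*e^(t) - 7)
M^(5)(t) = (16807*e^(5*t)*e^(7*e^(t)) + 24010*e^(4*t)*e^(7*e^(t)) + 8575*e^(3*t)*e^(7*e^(t)) + 735*e^(2*t)*e^(7*e^(t)) + 7*e^(t)*e^(7*e^(t)))*e^(-7)

E[X^5] = M^(5)(0) = 50134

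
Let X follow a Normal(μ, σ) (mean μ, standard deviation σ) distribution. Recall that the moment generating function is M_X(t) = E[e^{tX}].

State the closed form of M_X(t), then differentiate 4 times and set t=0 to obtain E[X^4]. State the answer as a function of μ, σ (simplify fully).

E[X^4] = d^4M/dt^4 |_{t=0} = μ^4 + 6*μ^2*σ^2 + 3*σ^4

M_X(t) = e^(μ*t + σ^2*t^2/2)
dM/dt = μ*e^(μ*t)*e^(σ^2*t^2/2) + σ^2*t*e^(μ*t)*e^(σ^2*t^2/2)
d^2M/dt^2 = μ^2*e^(μ*t)*e^(σ^2*t^2/2) + 2*μ*σ^2*t*e^(μ*t)*e^(σ^2*t^2/2) + σ^4*t^2*e^(μ*t)*e^(σ^2*t^2/2) + σ^2*e^(μ*t)*e^(σ^2*t^2/2)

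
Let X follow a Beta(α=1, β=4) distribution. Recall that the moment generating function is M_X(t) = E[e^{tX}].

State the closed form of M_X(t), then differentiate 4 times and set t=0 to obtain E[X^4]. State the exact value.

M_X(t) = ₁F₁(1; 5; t)
dM/dt = ₁F₁(2; 6; t)/5
d^2M/dt^2 = ₁F₁(3; 7; t)/15
d^3M/dt^3 = ₁F₁(4; 8; t)/35
d^4M/dt^4 = ₁F₁(5; 9; t)/70

E[X^4] = d^4M/dt^4 |_{t=0} = 1/70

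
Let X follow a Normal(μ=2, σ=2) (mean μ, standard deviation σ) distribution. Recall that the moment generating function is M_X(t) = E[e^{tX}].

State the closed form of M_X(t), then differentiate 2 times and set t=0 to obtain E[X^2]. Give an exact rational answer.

M_X(t) = e^(2*t^2 + 2*t)
M′(t) = 4*t*e^(2*t)*e^(2*t^2) + 2*e^(2*t)*e^(2*t^2)
M′′(t) = 16*t^2*e^(2*t)*e^(2*t^2) + 16*t*e^(2*t)*e^(2*t^2) + 8*e^(2*t)*e^(2*t^2)

E[X^2] = M′′(0) = 8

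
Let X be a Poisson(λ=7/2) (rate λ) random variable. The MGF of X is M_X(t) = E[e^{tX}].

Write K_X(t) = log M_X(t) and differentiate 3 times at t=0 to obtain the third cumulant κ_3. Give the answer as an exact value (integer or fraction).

M_X(t) = e^(7*e^(t)/2 - 7/2)
K_X(t) = log M_X(t) = 7*e^(t)/2 - 7/2
K^(3)(t) = 7*e^(t)/2

κ_3 = K^(3)(0) = 7/2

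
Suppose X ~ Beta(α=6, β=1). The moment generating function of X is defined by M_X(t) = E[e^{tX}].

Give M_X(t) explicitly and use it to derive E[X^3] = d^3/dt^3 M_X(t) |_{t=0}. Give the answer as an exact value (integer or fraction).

E[X^3] = M′′′(0) = 2/3

M_X(t) = ₁F₁(6; 7; t)
M′(t) = 6*₁F₁(7; 8; t)/7
M′′(t) = 3*₁F₁(8; 9; t)/4
M′′′(t) = 2*₁F₁(9; 10; t)/3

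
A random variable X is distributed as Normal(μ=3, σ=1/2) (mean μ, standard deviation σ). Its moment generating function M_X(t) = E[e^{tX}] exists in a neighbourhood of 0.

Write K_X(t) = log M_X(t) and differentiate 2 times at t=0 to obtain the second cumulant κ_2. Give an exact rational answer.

κ_2 = d^2K/dt^2 |_{t=0} = 1/4

M_X(t) = e^(t^2/8 + 3*t)
K_X(t) = log M_X(t) = t^2/8 + 3*t
dK/dt = t/4 + 3
d^2K/dt^2 = 1/4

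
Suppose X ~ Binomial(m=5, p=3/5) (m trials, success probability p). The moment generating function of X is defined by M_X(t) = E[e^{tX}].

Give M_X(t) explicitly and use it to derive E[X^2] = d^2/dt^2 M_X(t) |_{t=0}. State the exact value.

M_X(t) = (3*e^(t)/5 + 2/5)^5
D^2[M](t) = 243*e^(5*t)/125 + 2592*e^(4*t)/625 + 1944*e^(3*t)/625 + 576*e^(2*t)/625 + 48*e^(t)/625

E[X^2] = D^2[M](0) = 51/5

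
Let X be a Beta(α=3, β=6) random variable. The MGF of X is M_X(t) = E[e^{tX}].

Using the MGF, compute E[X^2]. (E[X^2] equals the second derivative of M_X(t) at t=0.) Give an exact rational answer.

M_X(t) = ₁F₁(3; 9; t)
M^(2)(t) = 2*₁F₁(5; 11; t)/15

E[X^2] = M^(2)(0) = 2/15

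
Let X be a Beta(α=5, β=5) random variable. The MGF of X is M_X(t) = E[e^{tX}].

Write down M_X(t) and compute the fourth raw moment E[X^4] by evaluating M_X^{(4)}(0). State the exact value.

M_X(t) = ₁F₁(5; 10; t)
D^4[M](t) = 14*₁F₁(9; 14; t)/143

E[X^4] = D^4[M](0) = 14/143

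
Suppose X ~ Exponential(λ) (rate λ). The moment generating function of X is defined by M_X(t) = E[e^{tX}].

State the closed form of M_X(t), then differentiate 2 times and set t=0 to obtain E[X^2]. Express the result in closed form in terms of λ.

E[X^2] = d^2M/dt^2 |_{t=0} = 2/λ^2

M_X(t) = λ/(λ - t)
dM/dt = λ/(λ^2 - 2*λ*t + t^2)
d^2M/dt^2 = -2*λ/(-λ^3 + 3*λ^2*t - 3*λ*t^2 + t^3)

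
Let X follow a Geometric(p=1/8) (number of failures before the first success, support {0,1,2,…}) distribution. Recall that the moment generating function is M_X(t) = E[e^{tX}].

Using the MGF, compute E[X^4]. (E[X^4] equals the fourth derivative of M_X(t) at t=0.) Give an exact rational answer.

E[X^4] = M^(4)(0) = 70665

M_X(t) = 1/(8*(1 - 7*e^(t)/8))
M^(4)(t) = (-2401*e^(4*t) - 30184*e^(3*t) - 34496*e^(2*t) - 3584*e^(t))/(16807*e^(5*t) - 96040*e^(4*t) + 219520*e^(3*t) - 250880*e^(2*t) + 143360*e^(t) - 32768)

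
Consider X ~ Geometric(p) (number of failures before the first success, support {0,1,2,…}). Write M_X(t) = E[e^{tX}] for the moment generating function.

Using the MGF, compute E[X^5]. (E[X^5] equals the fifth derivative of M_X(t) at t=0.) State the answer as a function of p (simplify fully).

M_X(t) = p/(-(1 - p)*e^(t) + 1)

E[X^5] = M^(5)(0) = -1 + 31/p - 180/p^2 + 390/p^3 - 360/p^4 + 120/p^5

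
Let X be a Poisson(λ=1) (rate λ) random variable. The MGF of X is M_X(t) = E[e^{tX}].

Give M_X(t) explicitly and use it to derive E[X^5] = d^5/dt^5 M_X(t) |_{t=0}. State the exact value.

M_X(t) = e^(e^(t) - 1)
dM/dt = e^(-1)*e^(t)*e^(e^(t))
d^2M/dt^2 = (e^(2*t)*e^(e^(t)) + e^(t)*e^(e^(t)))*e^(-1)
d^3M/dt^3 = (e^(3*t)*e^(e^(t)) + 3*e^(2*t)*e^(e^(t)) + e^(t)*e^(e^(t)))*e^(-1)
d^4M/dt^4 = (e^(4*t)*e^(e^(t)) + 6*e^(3*t)*e^(e^(t)) + 7*e^(2*t)*e^(e^(t)) + e^(t)*e^(e^(t)))*e^(-1)
d^5M/dt^5 = (e^(5*t)*e^(e^(t)) + 10*e^(4*t)*e^(e^(t)) + 25*e^(3*t)*e^(e^(t)) + 15*e^(2*t)*e^(e^(t)) + e^(t)*e^(e^(t)))*e^(-1)

E[X^5] = d^5M/dt^5 |_{t=0} = 52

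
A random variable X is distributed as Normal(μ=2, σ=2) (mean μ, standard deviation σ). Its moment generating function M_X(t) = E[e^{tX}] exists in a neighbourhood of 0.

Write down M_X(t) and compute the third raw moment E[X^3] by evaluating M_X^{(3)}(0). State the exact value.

M_X(t) = e^(2*t^2 + 2*t)
dM/dt = 4*t*e^(2*t)*e^(2*t^2) + 2*e^(2*t)*e^(2*t^2)
d^2M/dt^2 = 16*t^2*e^(2*t)*e^(2*t^2) + 16*t*e^(2*t)*e^(2*t^2) + 8*e^(2*t)*e^(2*t^2)
d^3M/dt^3 = 64*t^3*e^(2*t)*e^(2*t^2) + 96*t^2*e^(2*t)*e^(2*t^2) + 96*t*e^(2*t)*e^(2*t^2) + 32*e^(2*t)*e^(2*t^2)

E[X^3] = d^3M/dt^3 |_{t=0} = 32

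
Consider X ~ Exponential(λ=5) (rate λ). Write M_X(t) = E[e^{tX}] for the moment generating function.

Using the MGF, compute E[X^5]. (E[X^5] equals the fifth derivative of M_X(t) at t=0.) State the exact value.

M_X(t) = 5/(5 - t)
dM/dt = 5/(t^2 - 10*t + 25)
d^2M/dt^2 = -10/(t^3 - 15*t^2 + 75*t - 125)
d^3M/dt^3 = 30/(t^4 - 20*t^3 + 150*t^2 - 500*t + 625)
d^4M/dt^4 = -120/(t^5 - 25*t^4 + 250*t^3 - 1250*t^2 + 3125*t - 3125)
d^5M/dt^5 = 600/(t^6 - 30*t^5 + 375*t^4 - 2500*t^3 + 9375*t^2 - 18750*t + 15625)

E[X^5] = d^5M/dt^5 |_{t=0} = 24/625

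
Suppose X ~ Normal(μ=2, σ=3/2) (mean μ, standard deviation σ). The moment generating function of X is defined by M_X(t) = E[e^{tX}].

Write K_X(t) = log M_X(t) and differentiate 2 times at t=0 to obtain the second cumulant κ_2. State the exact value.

κ_2 = D^2[K](0) = 9/4

M_X(t) = e^(9*t^2/8 + 2*t)
K_X(t) = log M_X(t) = 9*t^2/8 + 2*t
D^2[K](t) = 9/4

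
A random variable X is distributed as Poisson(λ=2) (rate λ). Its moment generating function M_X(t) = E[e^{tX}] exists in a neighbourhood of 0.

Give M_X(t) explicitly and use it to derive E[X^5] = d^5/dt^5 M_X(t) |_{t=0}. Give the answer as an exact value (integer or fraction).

M_X(t) = e^(2*e^(t) - 2)
D^5[M](t) = (32*e^(5*t)*e^(2*e^(t)) + 160*e^(4*t)*e^(2*e^(t)) + 200*e^(3*t)*e^(2*e^(t)) + 60*e^(2*t)*e^(2*e^(t)) + 2*e^(t)*e^(2*e^(t)))*e^(-2)

E[X^5] = D^5[M](0) = 454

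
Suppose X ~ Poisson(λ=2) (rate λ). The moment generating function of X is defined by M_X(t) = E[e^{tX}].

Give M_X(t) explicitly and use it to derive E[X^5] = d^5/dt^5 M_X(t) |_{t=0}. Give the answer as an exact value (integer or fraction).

E[X^5] = D^5[M](0) = 454

M_X(t) = e^(2*e^(t) - 2)
D^5[M](t) = (32*e^(5*t)*e^(2*e^(t)) + 160*e^(4*t)*e^(2*e^(t)) + 200*e^(3*t)*e^(2*e^(t)) + 60*e^(2*t)*e^(2*e^(t)) + 2*e^(t)*e^(2*e^(t)))*e^(-2)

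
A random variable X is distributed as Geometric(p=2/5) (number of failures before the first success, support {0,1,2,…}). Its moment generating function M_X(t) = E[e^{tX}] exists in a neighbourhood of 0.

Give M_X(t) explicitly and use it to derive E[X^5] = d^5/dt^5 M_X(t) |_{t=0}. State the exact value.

M_X(t) = 2/(5*(1 - 3*e^(t)/5))

E[X^5] = D^5[M](0) = 5403/2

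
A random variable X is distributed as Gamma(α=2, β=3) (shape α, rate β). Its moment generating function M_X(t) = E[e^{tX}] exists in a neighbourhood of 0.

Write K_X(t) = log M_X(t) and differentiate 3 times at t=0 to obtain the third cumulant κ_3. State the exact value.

M_X(t) = 9/(3 - t)^2
K_X(t) = log M_X(t) = -2*log(3 - t) + 2*log(3)
K′(t) = -2/(t - 3)
K′′(t) = 2/(t^2 - 6*t + 9)
K′′′(t) = -4/(t^3 - 9*t^2 + 27*t - 27)

κ_3 = K′′′(0) = 4/27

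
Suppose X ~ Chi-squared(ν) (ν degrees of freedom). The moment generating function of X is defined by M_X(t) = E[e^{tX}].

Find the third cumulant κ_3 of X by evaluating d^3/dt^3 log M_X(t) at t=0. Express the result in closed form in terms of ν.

κ_3 = K^(3)(0) = 8*ν

M_X(t) = (1 - 2*t)^(-ν/2)
K_X(t) = log M_X(t) = -ν*log(1 - 2*t)/2
K^(3)(t) = -8*ν/(8*t^3 - 12*t^2 + 6*t - 1)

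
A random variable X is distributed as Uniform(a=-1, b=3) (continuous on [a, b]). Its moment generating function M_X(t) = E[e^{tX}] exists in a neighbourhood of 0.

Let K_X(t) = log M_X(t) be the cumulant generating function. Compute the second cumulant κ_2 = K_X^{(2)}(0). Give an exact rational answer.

M_X(t) = (e^(3*t) - e^(-t))/(4*t)
K_X(t) = log M_X(t) = -log(t) + log(e^(3*t) - e^(-t)) - 2*log(2)
K^(2)(t) = (-16*t^2*e^(4*t) + e^(8*t) - 2*e^(4*t) + 1)/(t^2*e^(8*t) - 2*t^2*e^(4*t) + t^2)

κ_2 = K^(2)(0) = 4/3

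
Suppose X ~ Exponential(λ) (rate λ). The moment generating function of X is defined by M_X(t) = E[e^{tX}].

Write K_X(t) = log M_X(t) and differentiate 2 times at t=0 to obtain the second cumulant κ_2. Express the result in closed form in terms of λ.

M_X(t) = λ/(λ - t)
K_X(t) = log M_X(t) = log(λ) - log(λ - t)
dK/dt = -1/(-λ + t)
d^2K/dt^2 = 1/(λ^2 - 2*λ*t + t^2)

κ_2 = d^2K/dt^2 |_{t=0} = λ^(-2)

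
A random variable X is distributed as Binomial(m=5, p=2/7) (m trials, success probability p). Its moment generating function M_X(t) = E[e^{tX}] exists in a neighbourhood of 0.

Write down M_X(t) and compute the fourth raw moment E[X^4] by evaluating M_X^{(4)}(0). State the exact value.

E[X^4] = d^4M/dt^4 |_{t=0} = 52950/2401

M_X(t) = (2*e^(t)/7 + 5/7)^5
dM/dt = 160*e^(5*t)/16807 + 1600*e^(4*t)/16807 + 6000*e^(3*t)/16807 + 10000*e^(2*t)/16807 + 6250*e^(t)/16807
d^2M/dt^2 = 800*e^(5*t)/16807 + 6400*e^(4*t)/16807 + 18000*e^(3*t)/16807 + 20000*e^(2*t)/16807 + 6250*e^(t)/16807
d^3M/dt^3 = 4000*e^(5*t)/16807 + 25600*e^(4*t)/16807 + 54000*e^(3*t)/16807 + 40000*e^(2*t)/16807 + 6250*e^(t)/16807
d^4M/dt^4 = 20000*e^(5*t)/16807 + 102400*e^(4*t)/16807 + 162000*e^(3*t)/16807 + 80000*e^(2*t)/16807 + 6250*e^(t)/16807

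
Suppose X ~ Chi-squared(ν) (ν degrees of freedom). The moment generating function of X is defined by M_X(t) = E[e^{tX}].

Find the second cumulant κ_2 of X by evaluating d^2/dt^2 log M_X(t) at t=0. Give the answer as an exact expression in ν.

M_X(t) = (1 - 2*t)^(-ν/2)
K_X(t) = log M_X(t) = -ν*log(1 - 2*t)/2
K′(t) = -ν/(2*t - 1)
K′′(t) = 2*ν/(4*t^2 - 4*t + 1)

κ_2 = K′′(0) = 2*ν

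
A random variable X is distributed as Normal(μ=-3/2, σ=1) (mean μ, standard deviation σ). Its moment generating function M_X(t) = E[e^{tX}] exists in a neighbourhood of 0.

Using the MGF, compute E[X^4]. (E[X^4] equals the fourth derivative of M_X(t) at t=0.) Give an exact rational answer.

M_X(t) = e^(t^2/2 - 3*t/2)
M′(t) = t*e^(-3*t/2)*e^(t^2/2) - 3*e^(-3*t/2)*e^(t^2/2)/2
M′′(t) = (4*t^2*e^(t^2/2) - 12*t*e^(t^2/2) + 13*e^(t^2/2))*e^(-3*t/2)/4
M′′′(t) = (8*t^3*e^(t^2/2) - 36*t^2*e^(t^2/2) + 78*t*e^(t^2/2) - 63*e^(t^2/2))*e^(-3*t/2)/8
M′′′′(t) = (16*t^4*e^(t^2/2) - 96*t^3*e^(t^2/2) + 312*t^2*e^(t^2/2) - 504*t*e^(t^2/2) + 345*e^(t^2/2))*e^(-3*t/2)/16

E[X^4] = M′′′′(0) = 345/16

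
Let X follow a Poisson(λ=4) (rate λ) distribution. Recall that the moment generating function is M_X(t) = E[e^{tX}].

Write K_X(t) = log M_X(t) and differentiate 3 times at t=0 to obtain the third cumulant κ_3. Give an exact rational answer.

M_X(t) = e^(4*e^(t) - 4)
K_X(t) = log M_X(t) = 4*e^(t) - 4
K′(t) = 4*e^(t)
K′′(t) = 4*e^(t)
K′′′(t) = 4*e^(t)

κ_3 = K′′′(0) = 4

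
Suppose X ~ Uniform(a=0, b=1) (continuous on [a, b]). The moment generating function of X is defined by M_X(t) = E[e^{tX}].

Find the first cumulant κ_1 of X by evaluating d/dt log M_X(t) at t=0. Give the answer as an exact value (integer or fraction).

M_X(t) = (e^(t) - 1)/t
K_X(t) = log M_X(t) = -log(t) + log(e^(t) - 1)
dK/dt = (t*e^(t) - e^(t) + 1)/(t*e^(t) - t)

κ_1 = dK/dt |_{t=0} = 1/2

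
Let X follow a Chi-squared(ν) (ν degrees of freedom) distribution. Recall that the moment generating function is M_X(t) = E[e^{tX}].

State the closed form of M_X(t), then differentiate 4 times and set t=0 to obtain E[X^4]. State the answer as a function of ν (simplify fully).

M_X(t) = (1 - 2*t)^(-ν/2)
M′(t) = -ν/(2*t*(1 - 2*t)^(ν/2) - (1 - 2*t)^(ν/2))
M′′(t) = (ν^2 + 2*ν)/(4*t^2*(1 - 2*t)^(ν/2) - 4*t*(1 - 2*t)^(ν/2) + (1 - 2*t)^(ν/2))
M′′′(t) = (-ν^3 - 6*ν^2 - 8*ν)/(8*t^3*(1 - 2*t)^(ν/2) - 12*t^2*(1 - 2*t)^(ν/2) + 6*t*(1 - 2*t)^(ν/2) - (1 - 2*t)^(ν/2))
M′′′′(t) = (ν^4 + 12*ν^3 + 44*ν^2 + 48*ν)/(16*t^4*(1 - 2*t)^(ν/2) - 32*t^3*(1 - 2*t)^(ν/2) + 24*t^2*(1 - 2*t)^(ν/2) - 8*t*(1 - 2*t)^(ν/2) + (1 - 2*t)^(ν/2))

E[X^4] = M′′′′(0) = ν*(ν^3 + 12*ν^2 + 44*ν + 48)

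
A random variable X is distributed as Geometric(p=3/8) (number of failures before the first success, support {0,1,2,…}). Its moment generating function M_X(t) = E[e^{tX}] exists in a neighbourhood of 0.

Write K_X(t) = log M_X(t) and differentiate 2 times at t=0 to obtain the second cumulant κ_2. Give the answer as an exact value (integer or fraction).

M_X(t) = 3/(8*(1 - 5*e^(t)/8))
K_X(t) = log M_X(t) = -log(1 - 5*e^(t)/8) - 3*log(2) + log(3)
K^(2)(t) = 40*e^(t)/(25*e^(2*t) - 80*e^(t) + 64)

κ_2 = K^(2)(0) = 40/9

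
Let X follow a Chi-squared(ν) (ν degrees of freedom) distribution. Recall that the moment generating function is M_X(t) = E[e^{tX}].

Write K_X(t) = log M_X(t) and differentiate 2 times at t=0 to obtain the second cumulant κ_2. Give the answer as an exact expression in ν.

M_X(t) = (1 - 2*t)^(-ν/2)
K_X(t) = log M_X(t) = -ν*log(1 - 2*t)/2
D^2[K](t) = 2*ν/(4*t^2 - 4*t + 1)

κ_2 = D^2[K](0) = 2*ν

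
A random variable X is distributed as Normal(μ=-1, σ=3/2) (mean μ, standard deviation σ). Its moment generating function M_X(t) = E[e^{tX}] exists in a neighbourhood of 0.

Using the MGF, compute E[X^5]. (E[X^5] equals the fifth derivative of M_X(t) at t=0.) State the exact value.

E[X^5] = d^5M/dt^5 |_{t=0} = -1591/16

M_X(t) = e^(9*t^2/8 - t)
dM/dt = 9*t*e^(-t)*e^(9*t^2/8)/4 - e^(-t)*e^(9*t^2/8)
d^2M/dt^2 = (81*t^2*e^(9*t^2/8) - 72*t*e^(9*t^2/8) + 52*e^(9*t^2/8))*e^(-t)/16
d^3M/dt^3 = (729*t^3*e^(9*t^2/8) - 972*t^2*e^(9*t^2/8) + 1404*t*e^(9*t^2/8) - 496*e^(9*t^2/8))*e^(-t)/64
d^4M/dt^4 = (6561*t^4*e^(9*t^2/8) - 11664*t^3*e^(9*t^2/8) + 25272*t^2*e^(9*t^2/8) - 17856*t*e^(9*t^2/8) + 7600*e^(9*t^2/8))*e^(-t)/256
d^5M/dt^5 = (59049*t^5*e^(9*t^2/8) - 131220*t^4*e^(9*t^2/8) + 379080*t^3*e^(9*t^2/8) - 401760*t^2*e^(9*t^2/8) + 342000*t*e^(9*t^2/8) - 101824*e^(9*t^2/8))*e^(-t)/1024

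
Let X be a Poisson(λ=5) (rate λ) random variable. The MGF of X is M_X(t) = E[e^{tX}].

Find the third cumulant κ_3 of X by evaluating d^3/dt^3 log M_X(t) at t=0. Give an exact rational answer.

κ_3 = d^3K/dt^3 |_{t=0} = 5

M_X(t) = e^(5*e^(t) - 5)
K_X(t) = log M_X(t) = 5*e^(t) - 5
dK/dt = 5*e^(t)
d^2K/dt^2 = 5*e^(t)
d^3K/dt^3 = 5*e^(t)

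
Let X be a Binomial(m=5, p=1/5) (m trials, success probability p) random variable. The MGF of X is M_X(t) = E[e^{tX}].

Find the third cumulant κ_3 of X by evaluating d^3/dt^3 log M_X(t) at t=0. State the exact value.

M_X(t) = (e^(t)/5 + 4/5)^5
K_X(t) = log M_X(t) = 5*log(e^(t)/5 + 4/5)
dK/dt = 5*e^(t)/(e^(t) + 4)
d^2K/dt^2 = 20*e^(t)/(e^(2*t) + 8*e^(t) + 16)
d^3K/dt^3 = (-20*e^(2*t) + 80*e^(t))/(e^(3*t) + 12*e^(2*t) + 48*e^(t) + 64)

κ_3 = d^3K/dt^3 |_{t=0} = 12/25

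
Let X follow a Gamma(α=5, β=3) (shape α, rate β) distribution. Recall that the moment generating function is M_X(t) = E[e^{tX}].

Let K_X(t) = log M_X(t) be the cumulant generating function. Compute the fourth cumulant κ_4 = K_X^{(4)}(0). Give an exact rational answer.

M_X(t) = 243/(3 - t)^5
K_X(t) = log M_X(t) = -5*log(3 - t) + 5*log(3)
D^4[K](t) = 30/(t^4 - 12*t^3 + 54*t^2 - 108*t + 81)

κ_4 = D^4[K](0) = 10/27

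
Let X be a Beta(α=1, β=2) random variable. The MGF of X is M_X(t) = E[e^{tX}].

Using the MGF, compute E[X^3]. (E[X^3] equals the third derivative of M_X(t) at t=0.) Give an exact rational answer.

E[X^3] = d^3M/dt^3 |_{t=0} = 1/10

M_X(t) = ₁F₁(1; 3; t)
dM/dt = ₁F₁(2; 4; t)/3
d^2M/dt^2 = ₁F₁(3; 5; t)/6
d^3M/dt^3 = ₁F₁(4; 6; t)/10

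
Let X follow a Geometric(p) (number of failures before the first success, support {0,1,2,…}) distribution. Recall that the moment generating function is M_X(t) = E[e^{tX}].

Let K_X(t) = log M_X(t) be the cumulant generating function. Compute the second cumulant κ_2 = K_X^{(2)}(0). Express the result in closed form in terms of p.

κ_2 = K′′(0) = (1 - p)/p^2

M_X(t) = p/(-(1 - p)*e^(t) + 1)
K_X(t) = log M_X(t) = log(p) - log(-(1 - p)*e^(t) + 1)
K′(t) = (-p*e^(t) + e^(t))/(p*e^(t) - e^(t) + 1)
K′′(t) = (-p*e^(t) + e^(t))/(p^2*e^(2*t) - 2*p*e^(2*t) + 2*p*e^(t) + e^(2*t) - 2*e^(t) + 1)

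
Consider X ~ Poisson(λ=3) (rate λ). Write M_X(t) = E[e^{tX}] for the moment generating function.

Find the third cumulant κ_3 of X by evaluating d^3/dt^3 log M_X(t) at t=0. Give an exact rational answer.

M_X(t) = e^(3*e^(t) - 3)
K_X(t) = log M_X(t) = 3*e^(t) - 3
dK/dt = 3*e^(t)
d^2K/dt^2 = 3*e^(t)
d^3K/dt^3 = 3*e^(t)

κ_3 = d^3K/dt^3 |_{t=0} = 3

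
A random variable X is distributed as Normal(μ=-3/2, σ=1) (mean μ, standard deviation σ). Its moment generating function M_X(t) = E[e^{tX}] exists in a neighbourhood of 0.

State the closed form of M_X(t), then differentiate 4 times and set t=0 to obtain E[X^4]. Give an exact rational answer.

E[X^4] = d^4M/dt^4 |_{t=0} = 345/16

M_X(t) = e^(t^2/2 - 3*t/2)
dM/dt = t*e^(-3*t/2)*e^(t^2/2) - 3*e^(-3*t/2)*e^(t^2/2)/2
d^2M/dt^2 = (4*t^2*e^(t^2/2) - 12*t*e^(t^2/2) + 13*e^(t^2/2))*e^(-3*t/2)/4
d^3M/dt^3 = (8*t^3*e^(t^2/2) - 36*t^2*e^(t^2/2) + 78*t*e^(t^2/2) - 63*e^(t^2/2))*e^(-3*t/2)/8
d^4M/dt^4 = (16*t^4*e^(t^2/2) - 96*t^3*e^(t^2/2) + 312*t^2*e^(t^2/2) - 504*t*e^(t^2/2) + 345*e^(t^2/2))*e^(-3*t/2)/16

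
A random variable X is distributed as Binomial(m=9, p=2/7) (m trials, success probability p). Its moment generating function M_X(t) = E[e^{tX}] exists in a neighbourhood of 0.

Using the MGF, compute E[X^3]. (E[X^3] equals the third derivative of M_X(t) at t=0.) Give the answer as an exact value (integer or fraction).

M_X(t) = (2*e^(t)/7 + 5/7)^9

E[X^3] = M′′′(0) = 1566/49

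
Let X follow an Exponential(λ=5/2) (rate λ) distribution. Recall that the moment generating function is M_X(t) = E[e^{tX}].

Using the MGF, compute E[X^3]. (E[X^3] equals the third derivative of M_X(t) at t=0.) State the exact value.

M_X(t) = 5/(2*(5/2 - t))
dM/dt = 10/(4*t^2 - 20*t + 25)
d^2M/dt^2 = -40/(8*t^3 - 60*t^2 + 150*t - 125)
d^3M/dt^3 = 240/(16*t^4 - 160*t^3 + 600*t^2 - 1000*t + 625)

E[X^3] = d^3M/dt^3 |_{t=0} = 48/125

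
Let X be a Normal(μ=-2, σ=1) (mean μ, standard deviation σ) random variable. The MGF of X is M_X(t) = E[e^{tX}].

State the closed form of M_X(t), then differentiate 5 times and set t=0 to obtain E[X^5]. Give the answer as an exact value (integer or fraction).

E[X^5] = M′′′′′(0) = -142

M_X(t) = e^(t^2/2 - 2*t)
M′(t) = t*e^(-2*t)*e^(t^2/2) - 2*e^(-2*t)*e^(t^2/2)
M′′(t) = (t^2*e^(t^2/2) - 4*t*e^(t^2/2) + 5*e^(t^2/2))*e^(-2*t)
M′′′(t) = (t^3*e^(t^2/2) - 6*t^2*e^(t^2/2) + 15*t*e^(t^2/2) - 14*e^(t^2/2))*e^(-2*t)
M′′′′(t) = (t^4*e^(t^2/2) - 8*t^3*e^(t^2/2) + 30*t^2*e^(t^2/2) - 56*t*e^(t^2/2) + 43*e^(t^2/2))*e^(-2*t)
M′′′′′(t) = (t^5*e^(t^2/2) - 10*t^4*e^(t^2/2) + 50*t^3*e^(t^2/2) - 140*t^2*e^(t^2/2) + 215*t*e^(t^2/2) - 142*e^(t^2/2))*e^(-2*t)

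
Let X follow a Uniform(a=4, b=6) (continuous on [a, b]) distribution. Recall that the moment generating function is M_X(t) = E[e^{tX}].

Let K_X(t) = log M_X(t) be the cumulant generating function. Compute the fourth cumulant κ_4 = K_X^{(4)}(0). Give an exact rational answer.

κ_4 = K′′′′(0) = -2/15

M_X(t) = (e^(6*t) - e^(4*t))/(2*t)
K_X(t) = log M_X(t) = -log(t) + log(e^(6*t) - e^(4*t)) - log(2)
K′(t) = (6*t*e^(2*t) - 4*t - e^(2*t) + 1)/(t*e^(2*t) - t)
K′′(t) = (-4*t^2*e^(2*t) + e^(4*t) - 2*e^(2*t) + 1)/(t^2*e^(4*t) - 2*t^2*e^(2*t) + t^2)
K′′′(t) = (8*t^3*e^(4*t) + 8*t^3*e^(2*t) - 2*e^(6*t) + 6*e^(4*t) - 6*e^(2*t) + 2)/(t^3*e^(6*t) - 3*t^3*e^(4*t) + 3*t^3*e^(2*t) - t^3)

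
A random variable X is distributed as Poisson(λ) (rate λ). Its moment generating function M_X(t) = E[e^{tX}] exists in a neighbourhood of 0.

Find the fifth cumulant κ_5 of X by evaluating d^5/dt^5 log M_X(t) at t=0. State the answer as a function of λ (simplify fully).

κ_5 = D^5[K](0) = λ

M_X(t) = e^(λ*(e^(t) - 1))
K_X(t) = log M_X(t) = λ*(e^(t) - 1)
D^5[K](t) = λ*e^(t)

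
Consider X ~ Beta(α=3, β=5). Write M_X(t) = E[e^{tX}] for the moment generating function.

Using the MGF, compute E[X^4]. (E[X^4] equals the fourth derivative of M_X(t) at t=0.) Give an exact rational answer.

M_X(t) = ₁F₁(3; 8; t)
D^4[M](t) = ₁F₁(7; 12; t)/22

E[X^4] = D^4[M](0) = 1/22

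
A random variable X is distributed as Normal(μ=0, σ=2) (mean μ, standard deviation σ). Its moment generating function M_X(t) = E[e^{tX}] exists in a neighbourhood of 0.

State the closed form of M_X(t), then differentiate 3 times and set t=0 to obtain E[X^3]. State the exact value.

M_X(t) = e^(2*t^2)
D^3[M](t) = 64*t^3*e^(2*t^2) + 48*t*e^(2*t^2)

E[X^3] = D^3[M](0) = 0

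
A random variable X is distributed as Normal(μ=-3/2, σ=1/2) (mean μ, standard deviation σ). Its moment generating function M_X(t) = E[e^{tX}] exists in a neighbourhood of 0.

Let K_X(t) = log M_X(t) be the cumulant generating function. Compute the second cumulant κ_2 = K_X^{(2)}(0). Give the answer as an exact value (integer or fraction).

κ_2 = D^2[K](0) = 1/4

M_X(t) = e^(t^2/8 - 3*t/2)
K_X(t) = log M_X(t) = t^2/8 - 3*t/2
D^2[K](t) = 1/4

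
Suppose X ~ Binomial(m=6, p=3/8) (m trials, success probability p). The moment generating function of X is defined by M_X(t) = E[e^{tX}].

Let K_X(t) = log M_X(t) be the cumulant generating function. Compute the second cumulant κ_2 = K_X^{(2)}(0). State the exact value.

κ_2 = d^2K/dt^2 |_{t=0} = 45/32

M_X(t) = (3*e^(t)/8 + 5/8)^6
K_X(t) = log M_X(t) = 6*log(3*e^(t)/8 + 5/8)
dK/dt = 18*e^(t)/(3*e^(t) + 5)
d^2K/dt^2 = 90*e^(t)/(9*e^(2*t) + 30*e^(t) + 25)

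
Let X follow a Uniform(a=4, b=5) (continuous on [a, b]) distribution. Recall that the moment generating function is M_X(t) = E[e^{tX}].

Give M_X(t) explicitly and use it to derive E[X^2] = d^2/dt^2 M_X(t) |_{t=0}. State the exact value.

M_X(t) = (e^(5*t) - e^(4*t))/t
dM/dt = (5*t*e^(5*t) - 4*t*e^(4*t) - e^(5*t) + e^(4*t))/t^2
d^2M/dt^2 = (25*t^2*e^(5*t) - 16*t^2*e^(4*t) - 10*t*e^(5*t) + 8*t*e^(4*t) + 2*e^(5*t) - 2*e^(4*t))/t^3

E[X^2] = d^2M/dt^2 |_{t=0} = 61/3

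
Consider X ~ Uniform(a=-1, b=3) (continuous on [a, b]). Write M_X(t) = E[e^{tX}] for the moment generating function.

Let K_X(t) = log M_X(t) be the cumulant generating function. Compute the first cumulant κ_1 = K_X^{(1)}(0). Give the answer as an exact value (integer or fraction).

M_X(t) = (e^(3*t) - e^(-t))/(4*t)
K_X(t) = log M_X(t) = -log(t) + log(e^(3*t) - e^(-t)) - 2*log(2)
K′(t) = (3*t*e^(4*t) + t - e^(4*t) + 1)/(t*e^(4*t) - t)

κ_1 = K′(0) = 1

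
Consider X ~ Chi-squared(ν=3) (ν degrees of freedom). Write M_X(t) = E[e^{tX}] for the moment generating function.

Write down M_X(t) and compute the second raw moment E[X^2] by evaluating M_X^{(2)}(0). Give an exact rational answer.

M_X(t) = (1 - 2*t)^(-3/2)
dM/dt = 3/(4*t^2*√(1 - 2*t) - 4*t*√(1 - 2*t) + √(1 - 2*t))
d^2M/dt^2 = -15/(8*t^3*√(1 - 2*t) - 12*t^2*√(1 - 2*t) + 6*t*√(1 - 2*t) - √(1 - 2*t))

E[X^2] = d^2M/dt^2 |_{t=0} = 15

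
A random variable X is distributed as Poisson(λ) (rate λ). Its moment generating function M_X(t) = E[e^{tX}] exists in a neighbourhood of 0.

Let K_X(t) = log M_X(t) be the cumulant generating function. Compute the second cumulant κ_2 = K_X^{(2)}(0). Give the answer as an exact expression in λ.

κ_2 = K^(2)(0) = λ

M_X(t) = e^(λ*(e^(t) - 1))
K_X(t) = log M_X(t) = λ*(e^(t) - 1)
K^(2)(t) = λ*e^(t)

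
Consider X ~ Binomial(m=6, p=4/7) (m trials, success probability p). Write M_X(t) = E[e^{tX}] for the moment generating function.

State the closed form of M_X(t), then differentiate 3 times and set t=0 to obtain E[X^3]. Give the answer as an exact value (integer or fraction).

E[X^3] = D^3[M](0) = 18936/343

M_X(t) = (4*e^(t)/7 + 3/7)^6
D^3[M](t) = 884736*e^(6*t)/117649 + 2304000*e^(5*t)/117649 + 2211840*e^(4*t)/117649 + 933120*e^(3*t)/117649 + 155520*e^(2*t)/117649 + 5832*e^(t)/117649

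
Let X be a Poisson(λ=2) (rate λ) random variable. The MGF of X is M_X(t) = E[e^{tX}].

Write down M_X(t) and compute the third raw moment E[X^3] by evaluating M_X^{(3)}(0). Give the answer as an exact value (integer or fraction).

E[X^3] = M^(3)(0) = 22

M_X(t) = e^(2*e^(t) - 2)
M^(3)(t) = (8*e^(3*t)*e^(2*e^(t)) + 12*e^(2*t)*e^(2*e^(t)) + 2*e^(t)*e^(2*e^(t)))*e^(-2)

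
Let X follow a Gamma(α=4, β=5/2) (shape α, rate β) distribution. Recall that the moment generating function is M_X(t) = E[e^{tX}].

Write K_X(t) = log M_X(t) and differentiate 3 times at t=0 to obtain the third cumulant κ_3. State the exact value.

κ_3 = K^(3)(0) = 64/125

M_X(t) = 625/(16*(5/2 - t)^4)
K_X(t) = log M_X(t) = -4*log(5/2 - t) - 4*log(2) + 4*log(5)
K^(3)(t) = -64/(8*t^3 - 60*t^2 + 150*t - 125)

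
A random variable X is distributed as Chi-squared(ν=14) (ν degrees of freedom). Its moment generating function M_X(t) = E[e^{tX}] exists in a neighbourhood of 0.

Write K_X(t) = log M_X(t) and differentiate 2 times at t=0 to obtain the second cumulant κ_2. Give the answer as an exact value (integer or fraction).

M_X(t) = (1 - 2*t)^(-7)
K_X(t) = log M_X(t) = -7*log(1 - 2*t)
D^2[K](t) = 28/(4*t^2 - 4*t + 1)

κ_2 = D^2[K](0) = 28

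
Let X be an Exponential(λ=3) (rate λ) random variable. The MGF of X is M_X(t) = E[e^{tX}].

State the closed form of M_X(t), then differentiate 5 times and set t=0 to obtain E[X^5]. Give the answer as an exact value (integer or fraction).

M_X(t) = 3/(3 - t)
dM/dt = 3/(t^2 - 6*t + 9)
d^2M/dt^2 = -6/(t^3 - 9*t^2 + 27*t - 27)
d^3M/dt^3 = 18/(t^4 - 12*t^3 + 54*t^2 - 108*t + 81)
d^4M/dt^4 = -72/(t^5 - 15*t^4 + 90*t^3 - 270*t^2 + 405*t - 243)
d^5M/dt^5 = 360/(t^6 - 18*t^5 + 135*t^4 - 540*t^3 + 1215*t^2 - 1458*t + 729)

E[X^5] = d^5M/dt^5 |_{t=0} = 40/81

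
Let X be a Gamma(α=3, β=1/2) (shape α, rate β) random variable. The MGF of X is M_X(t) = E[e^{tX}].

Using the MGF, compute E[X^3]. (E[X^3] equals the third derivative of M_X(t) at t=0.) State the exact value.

M_X(t) = 1/(8*(1/2 - t)^3)
M′(t) = 6/(16*t^4 - 32*t^3 + 24*t^2 - 8*t + 1)
M′′(t) = -48/(32*t^5 - 80*t^4 + 80*t^3 - 40*t^2 + 10*t - 1)
M′′′(t) = 480/(64*t^6 - 192*t^5 + 240*t^4 - 160*t^3 + 60*t^2 - 12*t + 1)

E[X^3] = M′′′(0) = 480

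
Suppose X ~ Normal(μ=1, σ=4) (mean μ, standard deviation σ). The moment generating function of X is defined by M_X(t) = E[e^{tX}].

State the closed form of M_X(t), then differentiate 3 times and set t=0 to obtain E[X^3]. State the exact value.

E[X^3] = M′′′(0) = 49

M_X(t) = e^(8*t^2 + t)
M′(t) = 16*t*e^(t)*e^(8*t^2) + e^(t)*e^(8*t^2)
M′′(t) = 256*t^2*e^(t)*e^(8*t^2) + 32*t*e^(t)*e^(8*t^2) + 17*e^(t)*e^(8*t^2)
M′′′(t) = 4096*t^3*e^(t)*e^(8*t^2) + 768*t^2*e^(t)*e^(8*t^2) + 816*t*e^(t)*e^(8*t^2) + 49*e^(t)*e^(8*t^2)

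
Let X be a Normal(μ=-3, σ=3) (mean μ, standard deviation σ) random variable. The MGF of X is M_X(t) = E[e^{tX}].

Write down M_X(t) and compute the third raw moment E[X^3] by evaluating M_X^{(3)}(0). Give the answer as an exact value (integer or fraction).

E[X^3] = d^3M/dt^3 |_{t=0} = -108

M_X(t) = e^(9*t^2/2 - 3*t)
dM/dt = 9*t*e^(-3*t)*e^(9*t^2/2) - 3*e^(-3*t)*e^(9*t^2/2)
d^2M/dt^2 = (81*t^2*e^(9*t^2/2) - 54*t*e^(9*t^2/2) + 18*e^(9*t^2/2))*e^(-3*t)
d^3M/dt^3 = (729*t^3*e^(9*t^2/2) - 729*t^2*e^(9*t^2/2) + 486*t*e^(9*t^2/2) - 108*e^(9*t^2/2))*e^(-3*t)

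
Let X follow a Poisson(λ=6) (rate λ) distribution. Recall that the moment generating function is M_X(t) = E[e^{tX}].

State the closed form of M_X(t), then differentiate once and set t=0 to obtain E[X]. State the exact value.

M_X(t) = e^(6*e^(t) - 6)
M^(1)(t) = 6*e^(-6)*e^(t)*e^(6*e^(t))

E[X] = M^(1)(0) = 6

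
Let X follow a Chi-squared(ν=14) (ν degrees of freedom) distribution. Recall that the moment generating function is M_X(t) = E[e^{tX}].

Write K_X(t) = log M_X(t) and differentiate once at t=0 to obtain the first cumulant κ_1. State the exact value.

κ_1 = K′(0) = 14

M_X(t) = (1 - 2*t)^(-7)
K_X(t) = log M_X(t) = -7*log(1 - 2*t)
K′(t) = -14/(2*t - 1)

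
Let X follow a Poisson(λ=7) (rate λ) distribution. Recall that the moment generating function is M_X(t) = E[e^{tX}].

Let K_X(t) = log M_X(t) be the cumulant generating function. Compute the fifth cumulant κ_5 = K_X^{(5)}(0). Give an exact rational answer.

M_X(t) = e^(7*e^(t) - 7)
K_X(t) = log M_X(t) = 7*e^(t) - 7
dK/dt = 7*e^(t)
d^2K/dt^2 = 7*e^(t)
d^3K/dt^3 = 7*e^(t)
d^4K/dt^4 = 7*e^(t)
d^5K/dt^5 = 7*e^(t)

κ_5 = d^5K/dt^5 |_{t=0} = 7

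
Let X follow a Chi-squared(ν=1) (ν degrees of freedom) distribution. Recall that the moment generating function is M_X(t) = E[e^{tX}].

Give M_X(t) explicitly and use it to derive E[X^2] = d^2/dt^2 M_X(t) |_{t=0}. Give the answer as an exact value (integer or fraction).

E[X^2] = M^(2)(0) = 3

M_X(t) = 1/√(1 - 2*t)
M^(2)(t) = 3/(4*t^2*√(1 - 2*t) - 4*t*√(1 - 2*t) + √(1 - 2*t))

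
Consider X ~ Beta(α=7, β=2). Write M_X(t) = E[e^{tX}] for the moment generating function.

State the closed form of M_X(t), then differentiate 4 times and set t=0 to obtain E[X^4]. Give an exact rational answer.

M_X(t) = ₁F₁(7; 9; t)
D^4[M](t) = 14*₁F₁(11; 13; t)/33

E[X^4] = D^4[M](0) = 14/33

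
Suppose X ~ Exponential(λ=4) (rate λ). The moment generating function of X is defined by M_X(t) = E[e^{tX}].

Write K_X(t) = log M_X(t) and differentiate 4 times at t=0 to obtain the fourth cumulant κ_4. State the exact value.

κ_4 = K^(4)(0) = 3/128

M_X(t) = 4/(4 - t)
K_X(t) = log M_X(t) = -log(4 - t) + 2*log(2)
K^(4)(t) = 6/(t^4 - 16*t^3 + 96*t^2 - 256*t + 256)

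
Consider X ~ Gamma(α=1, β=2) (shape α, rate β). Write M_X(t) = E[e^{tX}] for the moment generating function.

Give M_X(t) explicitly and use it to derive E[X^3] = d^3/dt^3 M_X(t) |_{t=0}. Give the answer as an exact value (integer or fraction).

M_X(t) = 2/(2 - t)
dM/dt = 2/(t^2 - 4*t + 4)
d^2M/dt^2 = -4/(t^3 - 6*t^2 + 12*t - 8)
d^3M/dt^3 = 12/(t^4 - 8*t^3 + 24*t^2 - 32*t + 16)

E[X^3] = d^3M/dt^3 |_{t=0} = 3/4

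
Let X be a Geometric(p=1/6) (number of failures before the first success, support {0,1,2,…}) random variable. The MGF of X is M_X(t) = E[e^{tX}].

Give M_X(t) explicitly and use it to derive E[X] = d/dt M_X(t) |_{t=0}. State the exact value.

E[X] = D[M](0) = 5

M_X(t) = 1/(6*(1 - 5*e^(t)/6))
D[M](t) = 5*e^(t)/(25*e^(2*t) - 60*e^(t) + 36)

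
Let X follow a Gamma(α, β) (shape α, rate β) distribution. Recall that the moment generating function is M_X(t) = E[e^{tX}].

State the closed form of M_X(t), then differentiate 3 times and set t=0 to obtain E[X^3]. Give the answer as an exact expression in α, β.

E[X^3] = M′′′(0) = α*(α^2 + 3*α + 2)/β^3

M_X(t) = (β/(β - t))^α
M′(t) = -α*β^α*(1/(β - t))^α/(-β + t)
M′′(t) = (α^2*β^α*(1/(β - t))^α + α*β^α*(1/(β - t))^α)/(β^2 - 2*β*t + t^2)
M′′′(t) = (-α^3*β^α*(1/(β - t))^α - 3*α^2*β^α*(1/(β - t))^α - 2*α*β^α*(1/(β - t))^α)/(-β^3 + 3*β^2*t - 3*β*t^2 + t^3)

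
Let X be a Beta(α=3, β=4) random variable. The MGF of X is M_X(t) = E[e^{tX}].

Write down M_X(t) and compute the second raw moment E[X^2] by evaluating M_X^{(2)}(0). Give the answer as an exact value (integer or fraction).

E[X^2] = d^2M/dt^2 |_{t=0} = 3/14

M_X(t) = ₁F₁(3; 7; t)
dM/dt = 3*₁F₁(4; 8; t)/7
d^2M/dt^2 = 3*₁F₁(5; 9; t)/14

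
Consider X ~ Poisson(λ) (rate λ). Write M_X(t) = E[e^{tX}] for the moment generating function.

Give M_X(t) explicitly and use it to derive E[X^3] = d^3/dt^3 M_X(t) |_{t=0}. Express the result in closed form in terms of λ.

M_X(t) = e^(λ*(e^(t) - 1))
dM/dt = λ*e^(-λ)*e^(t)*e^(λ*e^(t))
d^2M/dt^2 = (λ^2*e^(2*t)*e^(λ*e^(t)) + λ*e^(t)*e^(λ*e^(t)))*e^(-λ)
d^3M/dt^3 = (λ^3*e^(3*t)*e^(λ*e^(t)) + 3*λ^2*e^(2*t)*e^(λ*e^(t)) + λ*e^(t)*e^(λ*e^(t)))*e^(-λ)

E[X^3] = d^3M/dt^3 |_{t=0} = λ*(λ^2 + 3*λ + 1)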